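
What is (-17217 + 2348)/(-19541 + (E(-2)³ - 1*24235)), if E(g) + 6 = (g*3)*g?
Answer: 14869/43560 ≈ 0.34135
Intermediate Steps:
E(g) = -6 + 3*g² (E(g) = -6 + (g*3)*g = -6 + (3*g)*g = -6 + 3*g²)
(-17217 + 2348)/(-19541 + (E(-2)³ - 1*24235)) = (-17217 + 2348)/(-19541 + ((-6 + 3*(-2)²)³ - 1*24235)) = -14869/(-19541 + ((-6 + 3*4)³ - 24235)) = -14869/(-19541 + ((-6 + 12)³ - 24235)) = -14869/(-19541 + (6³ - 24235)) = -14869/(-19541 + (216 - 24235)) = -14869/(-19541 - 24019) = -14869/(-43560) = -14869*(-1/43560) = 14869/43560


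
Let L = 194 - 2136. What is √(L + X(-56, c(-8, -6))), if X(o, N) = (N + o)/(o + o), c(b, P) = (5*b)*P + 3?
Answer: I*√1523837/28 ≈ 44.087*I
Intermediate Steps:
L = -1942
c(b, P) = 3 + 5*P*b (c(b, P) = 5*P*b + 3 = 3 + 5*P*b)
X(o, N) = (N + o)/(2*o) (X(o, N) = (N + o)/((2*o)) = (N + o)*(1/(2*o)) = (N + o)/(2*o))
√(L + X(-56, c(-8, -6))) = √(-1942 + (½)*((3 + 5*(-6)*(-8)) - 56)/(-56)) = √(-1942 + (½)*(-1/56)*((3 + 240) - 56)) = √(-1942 + (½)*(-1/56)*(243 - 56)) = √(-1942 + (½)*(-1/56)*187) = √(-1942 - 187/112) = √(-217691/112) = I*√1523837/28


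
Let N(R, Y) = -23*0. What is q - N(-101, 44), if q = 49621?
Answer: 49621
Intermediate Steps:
N(R, Y) = 0
q - N(-101, 44) = 49621 - 1*0 = 49621 + 0 = 49621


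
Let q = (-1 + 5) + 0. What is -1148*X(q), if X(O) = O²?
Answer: -18368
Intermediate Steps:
q = 4 (q = 4 + 0 = 4)
-1148*X(q) = -1148*4² = -1148*16 = -18368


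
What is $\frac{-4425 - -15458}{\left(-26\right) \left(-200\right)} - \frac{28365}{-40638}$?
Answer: $\frac{7639193}{2709200} \approx 2.8197$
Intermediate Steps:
$\frac{-4425 - -15458}{\left(-26\right) \left(-200\right)} - \frac{28365}{-40638} = \frac{-4425 + 15458}{5200} - - \frac{9455}{13546} = 11033 \cdot \frac{1}{5200} + \frac{9455}{13546} = \frac{11033}{5200} + \frac{9455}{13546} = \frac{7639193}{2709200}$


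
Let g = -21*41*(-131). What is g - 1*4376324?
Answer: -4263533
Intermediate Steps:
g = 112791 (g = -861*(-131) = 112791)
g - 1*4376324 = 112791 - 1*4376324 = 112791 - 4376324 = -4263533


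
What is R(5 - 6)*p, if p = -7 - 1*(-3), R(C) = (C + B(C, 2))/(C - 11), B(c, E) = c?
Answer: -2/3 ≈ -0.66667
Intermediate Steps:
R(C) = 2*C/(-11 + C) (R(C) = (C + C)/(C - 11) = (2*C)/(-11 + C) = 2*C/(-11 + C))
p = -4 (p = -7 + 3 = -4)
R(5 - 6)*p = (2*(5 - 6)/(-11 + (5 - 6)))*(-4) = (2*(-1)/(-11 - 1))*(-4) = (2*(-1)/(-12))*(-4) = (2*(-1)*(-1/12))*(-4) = (1/6)*(-4) = -2/3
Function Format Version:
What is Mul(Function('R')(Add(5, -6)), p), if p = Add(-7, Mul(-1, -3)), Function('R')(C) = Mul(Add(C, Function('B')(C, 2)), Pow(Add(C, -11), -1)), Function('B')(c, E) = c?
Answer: Rational(-2, 3) ≈ -0.66667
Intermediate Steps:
Function('R')(C) = Mul(2, C, Pow(Add(-11, C), -1)) (Function('R')(C) = Mul(Add(C, C), Pow(Add(C, -11), -1)) = Mul(Mul(2, C), Pow(Add(-11, C), -1)) = Mul(2, C, Pow(Add(-11, C), -1)))
p = -4 (p = Add(-7, 3) = -4)
Mul(Function('R')(Add(5, -6)), p) = Mul(Mul(2, Add(5, -6), Pow(Add(-11, Add(5, -6)), -1)), -4) = Mul(Mul(2, -1, Pow(Add(-11, -1), -1)), -4) = Mul(Mul(2, -1, Pow(-12, -1)), -4) = Mul(Mul(2, -1, Rational(-1, 12)), -4) = Mul(Rational(1, 6), -4) = Rational(-2, 3)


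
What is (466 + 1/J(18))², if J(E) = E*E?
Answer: 22796470225/104976 ≈ 2.1716e+5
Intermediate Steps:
J(E) = E²
(466 + 1/J(18))² = (466 + 1/(18²))² = (466 + 1/324)² = (150985/324)² = 22796470225/104976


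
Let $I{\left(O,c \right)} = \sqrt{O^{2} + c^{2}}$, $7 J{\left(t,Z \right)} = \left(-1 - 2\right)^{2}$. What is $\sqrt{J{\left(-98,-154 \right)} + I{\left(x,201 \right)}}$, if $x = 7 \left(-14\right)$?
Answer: $\frac{\sqrt{63 + 49 \sqrt{50005}}}{7} \approx 14.997$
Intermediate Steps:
$J{\left(t,Z \right)} = \frac{9}{7}$ ($J{\left(t,Z \right)} = \frac{\left(-1 - 2\right)^{2}}{7} = \frac{\left(-3\right)^{2}}{7} = \frac{1}{7} \cdot 9 = \frac{9}{7}$)
$x = -98$
$\sqrt{J{\left(-98,-154 \right)} + I{\left(x,201 \right)}} = \sqrt{\frac{9}{7} + \sqrt{\left(-98\right)^{2} + 201^{2}}} = \sqrt{\frac{9}{7} + \sqrt{9604 + 40401}} = \sqrt{\frac{9}{7} + \sqrt{50005}}$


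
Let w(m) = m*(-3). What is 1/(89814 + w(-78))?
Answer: 1/90048 ≈ 1.1105e-5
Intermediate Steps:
w(m) = -3*m
1/(89814 + w(-78)) = 1/(89814 - 3*(-78)) = 1/(89814 + 234) = 1/90048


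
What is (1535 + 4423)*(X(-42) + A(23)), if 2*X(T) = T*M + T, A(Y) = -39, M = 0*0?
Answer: -357480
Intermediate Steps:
M = 0
X(T) = T/2 (X(T) = (T*0 + T)/2 = (0 + T)/2 = T/2)
(1535 + 4423)*(X(-42) + A(23)) = (1535 + 4423)*((½)*(-42) - 39) = 5958*(-21 - 39) = 5958*(-60) = -357480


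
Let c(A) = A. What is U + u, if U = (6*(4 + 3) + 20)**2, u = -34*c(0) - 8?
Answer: 3836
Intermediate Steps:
u = -8 (u = -34*0 - 8 = 0 - 8 = -8)
U = 3844 (U = (6*7 + 20)**2 = (42 + 20)**2 = 62**2 = 3844)
U + u = 3844 - 8 = 3836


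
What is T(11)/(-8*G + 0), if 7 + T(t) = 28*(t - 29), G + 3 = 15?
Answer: 511/96 ≈ 5.3229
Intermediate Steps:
G = 12 (G = -3 + 15 = 12)
T(t) = -819 + 28*t (T(t) = -7 + 28*(t - 29) = -7 + 28*(-29 + t) = -7 + (-812 + 28*t) = -819 + 28*t)
T(11)/(-8*G + 0) = (-819 + 28*11)/(-8*12 + 0) = (-819 + 308)/(-96 + 0) = -511/(-96) = -511*(-1/96) = 511/96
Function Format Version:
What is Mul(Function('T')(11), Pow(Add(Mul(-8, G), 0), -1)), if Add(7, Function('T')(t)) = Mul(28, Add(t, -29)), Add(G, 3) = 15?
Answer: Rational(511, 96) ≈ 5.3229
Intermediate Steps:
G = 12 (G = Add(-3, 15) = 12)
Function('T')(t) = Add(-819, Mul(28, t)) (Function('T')(t) = Add(-7, Mul(28, Add(t, -29))) = Add(-7, Mul(28, Add(-29, t))) = Add(-7, Add(-812, Mul(28, t))) = Add(-819, Mul(28, t)))
Mul(Function('T')(11), Pow(Add(Mul(-8, G), 0), -1)) = Mul(Add(-819, Mul(28, 11)), Pow(Add(Mul(-8, 12), 0), -1)) = Mul(Add(-819, 308), Pow(Add(-96, 0), -1)) = Mul(-511, Pow(-96, -1)) = Mul(-511, Rational(-1, 96)) = Rational(511, 96)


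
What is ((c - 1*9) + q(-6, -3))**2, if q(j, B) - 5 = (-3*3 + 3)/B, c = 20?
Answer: 324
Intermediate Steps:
q(j, B) = 5 - 6/B (q(j, B) = 5 + (-3*3 + 3)/B = 5 + (-9 + 3)/B = 5 - 6/B)
((c - 1*9) + q(-6, -3))**2 = ((20 - 1*9) + (5 - 6/(-3)))**2 = ((20 - 9) + (5 - 6*(-1/3)))**2 = (11 + (5 + 2))**2 = (11 + 7)**2 = 18**2 = 324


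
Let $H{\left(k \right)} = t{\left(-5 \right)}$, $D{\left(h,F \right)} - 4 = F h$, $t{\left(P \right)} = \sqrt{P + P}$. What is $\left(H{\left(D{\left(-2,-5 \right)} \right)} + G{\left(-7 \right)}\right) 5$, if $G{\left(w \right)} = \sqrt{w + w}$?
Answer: $5 i \left(\sqrt{10} + \sqrt{14}\right) \approx 34.52 i$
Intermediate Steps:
$t{\left(P \right)} = \sqrt{2} \sqrt{P}$ ($t{\left(P \right)} = \sqrt{2 P} = \sqrt{2} \sqrt{P}$)
$D{\left(h,F \right)} = 4 + F h$
$H{\left(k \right)} = i \sqrt{10}$ ($H{\left(k \right)} = \sqrt{2} \sqrt{-5} = \sqrt{2} i \sqrt{5} = i \sqrt{10}$)
$G{\left(w \right)} = \sqrt{2} \sqrt{w}$ ($G{\left(w \right)} = \sqrt{2 w} = \sqrt{2} \sqrt{w}$)
$\left(H{\left(D{\left(-2,-5 \right)} \right)} + G{\left(-7 \right)}\right) 5 = \left(i \sqrt{10} + \sqrt{2} \sqrt{-7}\right) 5 = \left(i \sqrt{10} + \sqrt{2} i \sqrt{7}\right) 5 = \left(i \sqrt{10} + i \sqrt{14}\right) 5 = 5 i \sqrt{10} + 5 i \sqrt{14}$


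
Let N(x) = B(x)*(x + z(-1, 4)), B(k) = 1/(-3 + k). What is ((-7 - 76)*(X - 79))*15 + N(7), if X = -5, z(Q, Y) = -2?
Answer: 418325/4 ≈ 1.0458e+5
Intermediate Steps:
N(x) = (-2 + x)/(-3 + x) (N(x) = (x - 2)/(-3 + x) = (-2 + x)/(-3 + x))
((-7 - 76)*(X - 79))*15 + N(7) = ((-7 - 76)*(-5 - 79))*15 + (-2 + 7)/(-3 + 7) = -83*(-84)*15 + 5/4 = 6972*15 + (1/4)*5 = 104580 + 5/4 = 418325/4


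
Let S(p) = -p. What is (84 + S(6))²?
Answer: 6084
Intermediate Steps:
(84 + S(6))² = (84 - 1*6)² = (84 - 6)² = 78² = 6084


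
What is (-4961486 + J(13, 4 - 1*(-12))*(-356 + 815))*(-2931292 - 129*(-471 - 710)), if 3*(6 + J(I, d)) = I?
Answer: 13789812680693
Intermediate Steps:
J(I, d) = -6 + I/3
(-4961486 + J(13, 4 - 1*(-12))*(-356 + 815))*(-2931292 - 129*(-471 - 710)) = (-4961486 + (-6 + (⅓)*13)*(-356 + 815))*(-2931292 - 129*(-471 - 710)) = (-4961486 + (-6 + 13/3)*459)*(-2931292 - 129*(-1181)) = (-4961486 - 5/3*459)*(-2931292 + 152349) = (-4961486 - 765)*(-2778943) = -4962251*(-2778943) = 13789812680693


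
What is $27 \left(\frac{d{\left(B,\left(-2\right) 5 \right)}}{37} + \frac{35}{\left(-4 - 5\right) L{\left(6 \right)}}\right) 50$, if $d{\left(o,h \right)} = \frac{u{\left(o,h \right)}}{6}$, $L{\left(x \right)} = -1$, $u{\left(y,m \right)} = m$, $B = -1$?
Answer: $\frac{192000}{37} \approx 5189.2$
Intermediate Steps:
$d{\left(o,h \right)} = \frac{h}{6}$
$27 \left(\frac{d{\left(B,\left(-2\right) 5 \right)}}{37} + \frac{35}{\left(-4 - 5\right) L{\left(6 \right)}}\right) 50 = 27 \left(\frac{\frac{1}{6} \left(\left(-2\right) 5\right)}{37} + \frac{35}{\left(-4 - 5\right) \left(-1\right)}\right) 50 = 27 \left(\frac{1}{6} \left(-10\right) \frac{1}{37} + \frac{35}{\left(-4 - 5\right) \left(-1\right)}\right) 50 = 27 \left(\left(- \frac{5}{3}\right) \frac{1}{37} + \frac{35}{\left(-9\right) \left(-1\right)}\right) 50 = 27 \left(- \frac{5}{111} + \frac{35}{9}\right) 50 = 27 \cdot \frac{1280}{333} \cdot 50 = \frac{3840}{37} \cdot 50 = \frac{192000}{37}$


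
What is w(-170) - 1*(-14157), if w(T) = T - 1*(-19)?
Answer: 14006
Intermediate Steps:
w(T) = 19 + T (w(T) = T + 19 = 19 + T)
w(-170) - 1*(-14157) = (19 - 170) - 1*(-14157) = -151 + 14157 = 14006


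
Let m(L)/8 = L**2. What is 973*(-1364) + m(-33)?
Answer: -1318460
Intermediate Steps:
m(L) = 8*L**2
973*(-1364) + m(-33) = 973*(-1364) + 8*(-33)**2 = -1327172 + 8*1089 = -1327172 + 8712 = -1318460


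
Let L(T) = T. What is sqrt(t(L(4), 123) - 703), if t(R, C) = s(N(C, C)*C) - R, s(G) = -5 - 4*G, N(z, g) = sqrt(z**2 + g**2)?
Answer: 2*sqrt(-178 - 15129*sqrt(2)) ≈ 293.76*I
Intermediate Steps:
N(z, g) = sqrt(g**2 + z**2)
t(R, C) = -5 - R - 4*C*sqrt(2)*sqrt(C**2) (t(R, C) = (-5 - 4*sqrt(C**2 + C**2)*C) - R = (-5 - 4*sqrt(2*C**2)*C) - R = (-5 - 4*sqrt(2)*sqrt(C**2)*C) - R = (-5 - 4*C*sqrt(2)*sqrt(C**2)) - R = -5 - R - 4*C*sqrt(2)*sqrt(C**2))
sqrt(t(L(4), 123) - 703) = sqrt((-5 - 1*4 - 4*123*sqrt(2)*sqrt(123**2)) - 703) = sqrt((-5 - 4 - 4*123*sqrt(2)*sqrt(15129)) - 703) = sqrt((-5 - 4 - 4*123*sqrt(2)*123) - 703) = sqrt((-5 - 4 - 60516*sqrt(2)) - 703) = sqrt((-9 - 60516*sqrt(2)) - 703) = sqrt(-712 - 60516*sqrt(2))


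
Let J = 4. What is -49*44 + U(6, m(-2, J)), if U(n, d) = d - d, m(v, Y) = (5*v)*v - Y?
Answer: -2156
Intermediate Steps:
m(v, Y) = -Y + 5*v**2 (m(v, Y) = 5*v**2 - Y = -Y + 5*v**2)
U(n, d) = 0
-49*44 + U(6, m(-2, J)) = -49*44 + 0 = -2156 + 0 = -2156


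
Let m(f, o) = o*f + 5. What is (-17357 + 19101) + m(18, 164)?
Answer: 4701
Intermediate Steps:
m(f, o) = 5 + f*o (m(f, o) = f*o + 5 = 5 + f*o)
(-17357 + 19101) + m(18, 164) = (-17357 + 19101) + (5 + 18*164) = 1744 + (5 + 2952) = 1744 + 2957 = 4701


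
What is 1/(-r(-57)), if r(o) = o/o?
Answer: -1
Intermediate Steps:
r(o) = 1
1/(-r(-57)) = 1/(-1*1) = 1/(-1) = -1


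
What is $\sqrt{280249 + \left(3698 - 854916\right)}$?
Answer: $9 i \sqrt{7049} \approx 755.63 i$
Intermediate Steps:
$\sqrt{280249 + \left(3698 - 854916\right)} = \sqrt{280249 - 851218} = \sqrt{-570969} = 9 i \sqrt{7049}$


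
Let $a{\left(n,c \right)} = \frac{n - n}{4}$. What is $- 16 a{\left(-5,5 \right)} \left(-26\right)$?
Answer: $0$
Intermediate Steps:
$a{\left(n,c \right)} = 0$ ($a{\left(n,c \right)} = 0 \cdot \frac{1}{4} = 0$)
$- 16 a{\left(-5,5 \right)} \left(-26\right) = \left(-16\right) 0 \left(-26\right) = 0 \left(-26\right) = 0$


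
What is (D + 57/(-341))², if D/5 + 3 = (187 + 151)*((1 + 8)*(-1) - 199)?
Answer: 14369654084274064/116281 ≈ 1.2358e+11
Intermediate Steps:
D = -351535 (D = -15 + 5*((187 + 151)*((1 + 8)*(-1) - 199)) = -15 + 5*(338*(9*(-1) - 199)) = -15 + 5*(338*(-9 - 199)) = -15 + 5*(338*(-208)) = -15 + 5*(-70304) = -15 - 351520 = -351535)
(D + 57/(-341))² = (-351535 + 57/(-341))² = (-351535 + 57*(-1/341))² = (-351535 - 57/341)² = (-119873492/341)² = 14369654084274064/116281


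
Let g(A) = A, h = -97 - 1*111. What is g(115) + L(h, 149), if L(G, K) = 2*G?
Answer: -301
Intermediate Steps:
h = -208 (h = -97 - 111 = -208)
g(115) + L(h, 149) = 115 + 2*(-208) = 115 - 416 = -301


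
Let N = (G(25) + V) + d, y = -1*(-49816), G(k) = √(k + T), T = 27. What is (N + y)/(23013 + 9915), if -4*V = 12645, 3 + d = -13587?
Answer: 132259/131712 + √13/16464 ≈ 1.0044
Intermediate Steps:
d = -13590 (d = -3 - 13587 = -13590)
V = -12645/4 (V = -¼*12645 = -12645/4 ≈ -3161.3)
G(k) = √(27 + k) (G(k) = √(k + 27) = √(27 + k))
y = 49816
N = -67005/4 + 2*√13 (N = (√(27 + 25) - 12645/4) - 13590 = (√52 - 12645/4) - 13590 = (2*√13 - 12645/4) - 13590 = (-12645/4 + 2*√13) - 13590 = -67005/4 + 2*√13 ≈ -16744.)
(N + y)/(23013 + 9915) = ((-67005/4 + 2*√13) + 49816)/(23013 + 9915) = (132259/4 + 2*√13)/32928 = (132259/4 + 2*√13)*(1/32928) = 132259/131712 + √13/16464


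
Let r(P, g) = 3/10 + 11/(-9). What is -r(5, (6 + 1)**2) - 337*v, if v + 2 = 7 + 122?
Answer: -3851827/90 ≈ -42798.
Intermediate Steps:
r(P, g) = -83/90 (r(P, g) = 3*(1/10) + 11*(-1/9) = 3/10 - 11/9 = -83/90)
v = 127 (v = -2 + (7 + 122) = -2 + 129 = 127)
-r(5, (6 + 1)**2) - 337*v = -1*(-83/90) - 337*127 = 83/90 - 42799 = -3851827/90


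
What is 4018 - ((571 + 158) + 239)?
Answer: 3050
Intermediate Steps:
4018 - ((571 + 158) + 239) = 4018 - (729 + 239) = 4018 - 1*968 = 4018 - 968 = 3050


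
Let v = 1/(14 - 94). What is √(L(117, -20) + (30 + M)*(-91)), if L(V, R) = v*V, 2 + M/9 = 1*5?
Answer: I*√2075385/20 ≈ 72.031*I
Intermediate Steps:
v = -1/80 (v = 1/(-80) = -1/80 ≈ -0.012500)
M = 27 (M = -18 + 9*(1*5) = -18 + 9*5 = -18 + 45 = 27)
L(V, R) = -V/80
√(L(117, -20) + (30 + M)*(-91)) = √(-1/80*117 + (30 + 27)*(-91)) = √(-117/80 + 57*(-91)) = √(-117/80 - 5187) = √(-415077/80) = I*√2075385/20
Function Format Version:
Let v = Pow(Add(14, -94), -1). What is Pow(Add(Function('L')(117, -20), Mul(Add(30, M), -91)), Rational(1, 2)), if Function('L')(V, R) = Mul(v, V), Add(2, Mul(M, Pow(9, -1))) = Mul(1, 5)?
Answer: Mul(Rational(1, 20), I, Pow(2075385, Rational(1, 2))) ≈ Mul(72.031, I)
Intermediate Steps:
v = Rational(-1, 80) (v = Pow(-80, -1) = Rational(-1, 80) ≈ -0.012500)
M = 27 (M = Add(-18, Mul(9, Mul(1, 5))) = Add(-18, Mul(9, 5)) = Add(-18, 45) = 27)
Function('L')(V, R) = Mul(Rational(-1, 80), V)
Pow(Add(Function('L')(117, -20), Mul(Add(30, M), -91)), Rational(1, 2)) = Pow(Add(Mul(Rational(-1, 80), 117), Mul(Add(30, 27), -91)), Rational(1, 2)) = Pow(Add(Rational(-117, 80), Mul(57, -91)), Rational(1, 2)) = Pow(Add(Rational(-117, 80), -5187), Rational(1, 2)) = Pow(Rational(-415077, 80), Rational(1, 2)) = Mul(Rational(1, 20), I, Pow(2075385, Rational(1, 2)))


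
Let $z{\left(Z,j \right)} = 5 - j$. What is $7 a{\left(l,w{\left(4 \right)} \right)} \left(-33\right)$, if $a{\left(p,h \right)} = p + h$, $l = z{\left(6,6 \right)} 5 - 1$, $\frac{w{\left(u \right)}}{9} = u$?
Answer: $-6930$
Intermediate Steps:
$w{\left(u \right)} = 9 u$
$l = -6$ ($l = \left(5 - 6\right) 5 - 1 = \left(-1\right) 5 - 1 = -5 - 1 = -6$)
$a{\left(p,h \right)} = h + p$
$7 a{\left(l,w{\left(4 \right)} \right)} \left(-33\right) = 7 \left(9 \cdot 4 - 6\right) \left(-33\right) = 7 \left(36 - 6\right) \left(-33\right) = 7 \cdot 30 \left(-33\right) = 210 \left(-33\right) = -6930$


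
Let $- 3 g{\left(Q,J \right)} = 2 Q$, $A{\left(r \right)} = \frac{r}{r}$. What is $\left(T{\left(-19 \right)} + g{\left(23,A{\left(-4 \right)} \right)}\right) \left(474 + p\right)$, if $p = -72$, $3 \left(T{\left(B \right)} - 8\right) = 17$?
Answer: $-670$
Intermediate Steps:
$T{\left(B \right)} = \frac{41}{3}$ ($T{\left(B \right)} = 8 + \frac{1}{3} \cdot 17 = 8 + \frac{17}{3} = \frac{41}{3}$)
$A{\left(r \right)} = 1$
$g{\left(Q,J \right)} = - \frac{2 Q}{3}$
$\left(T{\left(-19 \right)} + g{\left(23,A{\left(-4 \right)} \right)}\right) \left(474 + p\right) = \left(\frac{41}{3} - \frac{46}{3}\right) \left(474 - 72\right) = \left(\frac{41}{3} - \frac{46}{3}\right) 402 = \left(- \frac{5}{3}\right) 402 = -670$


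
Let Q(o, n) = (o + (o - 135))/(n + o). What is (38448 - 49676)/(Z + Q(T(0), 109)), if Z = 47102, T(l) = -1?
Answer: -173232/726697 ≈ -0.23838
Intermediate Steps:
Q(o, n) = (-135 + 2*o)/(n + o) (Q(o, n) = (o + (-135 + o))/(n + o) = (-135 + 2*o)/(n + o))
(38448 - 49676)/(Z + Q(T(0), 109)) = (38448 - 49676)/(47102 + (-135 + 2*(-1))/(109 - 1)) = -11228/(47102 + (-135 - 2)/108) = -11228/(47102 + (1/108)*(-137)) = -11228/(47102 - 137/108) = -11228/5086879/108 = -11228*108/5086879 = -173232/726697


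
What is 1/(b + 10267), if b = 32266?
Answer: 1/42533 ≈ 2.3511e-5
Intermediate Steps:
1/(b + 10267) = 1/(32266 + 10267) = 1/42533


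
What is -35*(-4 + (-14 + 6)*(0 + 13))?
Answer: 3780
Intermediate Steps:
-35*(-4 + (-14 + 6)*(0 + 13)) = -35*(-4 - 8*13) = -35*(-4 - 104) = -35*(-108) = 3780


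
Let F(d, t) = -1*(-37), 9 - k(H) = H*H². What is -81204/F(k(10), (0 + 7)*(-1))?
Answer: -81204/37 ≈ -2194.7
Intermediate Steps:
k(H) = 9 - H³ (k(H) = 9 - H*H² = 9 - H³)
F(d, t) = 37
-81204/F(k(10), (0 + 7)*(-1)) = -81204/37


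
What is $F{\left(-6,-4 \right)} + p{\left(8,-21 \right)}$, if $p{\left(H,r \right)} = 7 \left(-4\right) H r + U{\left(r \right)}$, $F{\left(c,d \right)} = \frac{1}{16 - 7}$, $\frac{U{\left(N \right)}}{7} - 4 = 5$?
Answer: $\frac{42904}{9} \approx 4767.1$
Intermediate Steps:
$U{\left(N \right)} = 63$ ($U{\left(N \right)} = 28 + 7 \cdot 5 = 28 + 35 = 63$)
$F{\left(c,d \right)} = \frac{1}{9}$
$p{\left(H,r \right)} = 63 - 28 H r$ ($p{\left(H,r \right)} = 7 \left(-4\right) H r + 63 = - 28 H r + 63 = 63 - 28 H r$)
$F{\left(-6,-4 \right)} + p{\left(8,-21 \right)} = \frac{1}{9} - \left(-63 + 224 \left(-21\right)\right) = \frac{1}{9} + \left(63 + 4704\right) = \frac{1}{9} + 4767 = \frac{42904}{9}$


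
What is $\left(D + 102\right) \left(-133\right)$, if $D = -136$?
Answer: $4522$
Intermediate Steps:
$\left(D + 102\right) \left(-133\right) = \left(-136 + 102\right) \left(-133\right) = \left(-34\right) \left(-133\right) = 4522$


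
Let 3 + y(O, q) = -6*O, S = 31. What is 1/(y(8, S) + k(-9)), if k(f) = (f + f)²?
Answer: 1/273 ≈ 0.0036630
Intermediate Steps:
k(f) = 4*f² (k(f) = (2*f)² = 4*f²)
y(O, q) = -3 - 6*O
1/(y(8, S) + k(-9)) = 1/((-3 - 6*8) + 4*(-9)²) = 1/((-3 - 48) + 4*81) = 1/(-51 + 324) = 1/273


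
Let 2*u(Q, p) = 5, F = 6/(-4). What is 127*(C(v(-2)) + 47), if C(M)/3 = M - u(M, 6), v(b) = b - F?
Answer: 4826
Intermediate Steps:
F = -3/2 (F = 6*(-¼) = -3/2 ≈ -1.5000)
u(Q, p) = 5/2 (u(Q, p) = (½)*5 = 5/2)
v(b) = 3/2 + b (v(b) = b - 1*(-3/2) = b + 3/2 = 3/2 + b)
C(M) = -15/2 + 3*M (C(M) = 3*(M - 1*5/2) = 3*(M - 5/2) = 3*(-5/2 + M) = -15/2 + 3*M)
127*(C(v(-2)) + 47) = 127*((-15/2 + 3*(3/2 - 2)) + 47) = 127*((-15/2 + 3*(-½)) + 47) = 127*((-15/2 - 3/2) + 47) = 127*(-9 + 47) = 127*38 = 4826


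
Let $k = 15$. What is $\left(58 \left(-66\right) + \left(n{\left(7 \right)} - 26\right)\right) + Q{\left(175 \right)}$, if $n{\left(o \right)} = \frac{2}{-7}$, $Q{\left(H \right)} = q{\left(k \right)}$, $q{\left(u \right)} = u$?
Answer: $- \frac{26875}{7} \approx -3839.3$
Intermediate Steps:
$Q{\left(H \right)} = 15$
$n{\left(o \right)} = - \frac{2}{7}$ ($n{\left(o \right)} = 2 \left(- \frac{1}{7}\right) = - \frac{2}{7}$)
$\left(58 \left(-66\right) + \left(n{\left(7 \right)} - 26\right)\right) + Q{\left(175 \right)} = \left(58 \left(-66\right) - \frac{184}{7}\right) + 15 = \left(-3828 - \frac{184}{7}\right) + 15 = - \frac{26980}{7} + 15 = - \frac{26875}{7}$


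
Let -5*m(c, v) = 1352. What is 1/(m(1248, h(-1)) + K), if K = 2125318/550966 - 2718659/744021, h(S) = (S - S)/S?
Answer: -78832745055/21300337234202 ≈ -0.0037010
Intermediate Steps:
h(S) = 0 (h(S) = 0/S = 0)
m(c, v) = -1352/5 (m(c, v) = -1/5*1352 = -1352/5)
K = 3207405734/15766549011 (K = 2125318*(1/550966) - 2718659*1/744021 = 81743/21191 - 2718659/744021 = 3207405734/15766549011 ≈ 0.20343)
1/(m(1248, h(-1)) + K) = 1/(-1352/5 + 3207405734/15766549011) = 1/(-21300337234202/78832745055) = -78832745055/21300337234202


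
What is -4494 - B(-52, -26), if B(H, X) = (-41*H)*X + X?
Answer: 50964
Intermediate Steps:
B(H, X) = X - 41*H*X (B(H, X) = -41*H*X + X = X - 41*H*X)
-4494 - B(-52, -26) = -4494 - (-26)*(1 - 41*(-52)) = -4494 - (-26)*(1 + 2132) = -4494 - (-26)*2133 = -4494 - 1*(-55458) = -4494 + 55458 = 50964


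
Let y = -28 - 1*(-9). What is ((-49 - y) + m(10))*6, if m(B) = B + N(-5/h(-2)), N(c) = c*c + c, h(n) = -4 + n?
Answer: -665/6 ≈ -110.83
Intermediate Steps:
N(c) = c + c² (N(c) = c² + c = c + c²)
y = -19 (y = -28 + 9 = -19)
m(B) = 55/36 + B (m(B) = B + (-5/(-4 - 2))*(1 - 5/(-4 - 2)) = B + (-5/(-6))*(1 - 5/(-6)) = B + (-5*(-⅙))*(1 - 5*(-⅙)) = B + 5*(1 + ⅚)/6 = B + (⅚)*(11/6) = B + 55/36 = 55/36 + B)
((-49 - y) + m(10))*6 = ((-49 - 1*(-19)) + (55/36 + 10))*6 = ((-49 + 19) + 415/36)*6 = (-30 + 415/36)*6 = -665/36*6 = -665/6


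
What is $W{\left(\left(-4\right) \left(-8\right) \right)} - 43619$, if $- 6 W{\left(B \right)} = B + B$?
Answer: $- \frac{130889}{3} \approx -43630.0$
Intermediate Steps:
$W{\left(B \right)} = - \frac{B}{3}$ ($W{\left(B \right)} = - \frac{B + B}{6} = - \frac{2 B}{6} = - \frac{B}{3}$)
$W{\left(\left(-4\right) \left(-8\right) \right)} - 43619 = - \frac{\left(-4\right) \left(-8\right)}{3} - 43619 = \left(- \frac{1}{3}\right) 32 - 43619 = - \frac{32}{3} - 43619 = - \frac{130889}{3}$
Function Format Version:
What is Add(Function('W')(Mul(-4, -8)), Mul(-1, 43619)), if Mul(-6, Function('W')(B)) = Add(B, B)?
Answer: Rational(-130889, 3) ≈ -43630.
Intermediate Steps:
Function('W')(B) = Mul(Rational(-1, 3), B) (Function('W')(B) = Mul(Rational(-1, 6), Add(B, B)) = Mul(Rational(-1, 6), Mul(2, B)) = Mul(Rational(-1, 3), B))
Add(Function('W')(Mul(-4, -8)), Mul(-1, 43619)) = Add(Mul(Rational(-1, 3), Mul(-4, -8)), Mul(-1, 43619)) = Add(Mul(Rational(-1, 3), 32), -43619) = Add(Rational(-32, 3), -43619) = Rational(-130889, 3)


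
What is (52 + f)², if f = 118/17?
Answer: 1004004/289 ≈ 3474.1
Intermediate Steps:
f = 118/17 (f = 118*(1/17) = 118/17 ≈ 6.9412)
(52 + f)² = (52 + 118/17)² = (1002/17)² = 1004004/289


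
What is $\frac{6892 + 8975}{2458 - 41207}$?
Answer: $- \frac{15867}{38749} \approx -0.40948$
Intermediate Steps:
$\frac{6892 + 8975}{2458 - 41207} = \frac{15867}{2458 - 41207} = \frac{15867}{-38749} = 15867 \left(- \frac{1}{38749}\right) = - \frac{15867}{38749}$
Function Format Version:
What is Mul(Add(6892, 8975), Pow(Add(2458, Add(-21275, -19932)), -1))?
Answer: Rational(-15867, 38749) ≈ -0.40948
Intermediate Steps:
Mul(Add(6892, 8975), Pow(Add(2458, Add(-21275, -19932)), -1)) = Mul(15867, Pow(Add(2458, -41207), -1)) = Mul(15867, Pow(-38749, -1)) = Mul(15867, Rational(-1, 38749)) = Rational(-15867, 38749)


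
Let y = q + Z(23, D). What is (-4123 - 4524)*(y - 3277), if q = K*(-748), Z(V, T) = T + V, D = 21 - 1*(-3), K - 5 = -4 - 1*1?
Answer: 27929810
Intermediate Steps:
K = 0 (K = 5 + (-4 - 1*1) = 5 + (-4 - 1) = 5 - 5 = 0)
D = 24 (D = 21 + 3 = 24)
q = 0 (q = 0*(-748) = 0)
y = 47 (y = 0 + (24 + 23) = 0 + 47 = 47)
(-4123 - 4524)*(y - 3277) = (-4123 - 4524)*(47 - 3277) = -8647*(-3230) = 27929810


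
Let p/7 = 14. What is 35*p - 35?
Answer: 3395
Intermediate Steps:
p = 98 (p = 7*14 = 98)
35*p - 35 = 35*98 - 35 = 3430 - 35 = 3395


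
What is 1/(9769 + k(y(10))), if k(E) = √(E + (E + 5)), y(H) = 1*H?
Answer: 1/9774 ≈ 0.00010231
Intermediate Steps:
y(H) = H
k(E) = √(5 + 2*E) (k(E) = √(E + (5 + E)) = √(5 + 2*E))
1/(9769 + k(y(10))) = 1/(9769 + √(5 + 2*10)) = 1/(9769 + √(5 + 20)) = 1/(9769 + √25) = 1/(9769 + 5) = 1/9774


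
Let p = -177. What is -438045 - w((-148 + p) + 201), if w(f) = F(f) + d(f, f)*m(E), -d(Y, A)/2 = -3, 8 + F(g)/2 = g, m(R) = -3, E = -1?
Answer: -437763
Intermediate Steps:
F(g) = -16 + 2*g
d(Y, A) = 6 (d(Y, A) = -2*(-3) = 6)
w(f) = -34 + 2*f (w(f) = (-16 + 2*f) + 6*(-3) = (-16 + 2*f) - 18 = -34 + 2*f)
-438045 - w((-148 + p) + 201) = -438045 - (-34 + 2*((-148 - 177) + 201)) = -438045 - (-34 + 2*(-325 + 201)) = -438045 - (-34 + 2*(-124)) = -438045 - (-34 - 248) = -438045 - 1*(-282) = -438045 + 282 = -437763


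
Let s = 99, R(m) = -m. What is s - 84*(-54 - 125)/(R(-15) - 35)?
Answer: -3264/5 ≈ -652.80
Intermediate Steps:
s - 84*(-54 - 125)/(R(-15) - 35) = 99 - 84*(-54 - 125)/(-1*(-15) - 35) = 99 - (-15036)/(15 - 35) = 99 - (-15036)/(-20) = 99 - (-15036)*(-1)/20 = 99 - 84*179/20 = 99 - 3759/5 = -3264/5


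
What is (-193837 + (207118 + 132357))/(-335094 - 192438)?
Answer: -24273/87922 ≈ -0.27607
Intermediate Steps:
(-193837 + (207118 + 132357))/(-335094 - 192438) = (-193837 + 339475)/(-527532) = 145638*(-1/527532) = -24273/87922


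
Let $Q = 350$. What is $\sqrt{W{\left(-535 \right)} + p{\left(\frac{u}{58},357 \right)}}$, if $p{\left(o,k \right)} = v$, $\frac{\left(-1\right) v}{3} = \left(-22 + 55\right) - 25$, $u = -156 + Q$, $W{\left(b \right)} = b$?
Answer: $i \sqrt{559} \approx 23.643 i$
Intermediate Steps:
$u = 194$ ($u = -156 + 350 = 194$)
$v = -24$ ($v = - 3 \left(\left(-22 + 55\right) - 25\right) = - 3 \left(33 - 25\right) = \left(-3\right) 8 = -24$)
$p{\left(o,k \right)} = -24$
$\sqrt{W{\left(-535 \right)} + p{\left(\frac{u}{58},357 \right)}} = \sqrt{-535 - 24} = \sqrt{-559} = i \sqrt{559}$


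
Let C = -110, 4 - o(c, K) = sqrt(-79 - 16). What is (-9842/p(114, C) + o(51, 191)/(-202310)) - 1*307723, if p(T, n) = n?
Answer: -342305363986/1112705 + I*sqrt(95)/202310 ≈ -3.0763e+5 + 4.8178e-5*I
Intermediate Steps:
o(c, K) = 4 - I*sqrt(95) (o(c, K) = 4 - sqrt(-79 - 16) = 4 - sqrt(-95) = 4 - I*sqrt(95))
(-9842/p(114, C) + o(51, 191)/(-202310)) - 1*307723 = (-9842/(-110) + (4 - I*sqrt(95))/(-202310)) - 1*307723 = (-9842*(-1/110) + (4 - I*sqrt(95))*(-1/202310)) - 307723 = (4921/55 + (-2/101155 + I*sqrt(95)/202310)) - 307723 = (99556729/1112705 + I*sqrt(95)/202310) - 307723 = -342305363986/1112705 + I*sqrt(95)/202310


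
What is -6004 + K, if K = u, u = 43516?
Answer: 37512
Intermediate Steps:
K = 43516
-6004 + K = -6004 + 43516 = 37512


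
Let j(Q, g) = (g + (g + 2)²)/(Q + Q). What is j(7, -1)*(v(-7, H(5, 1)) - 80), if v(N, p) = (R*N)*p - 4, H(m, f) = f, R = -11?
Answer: 0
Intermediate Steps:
v(N, p) = -4 - 11*N*p (v(N, p) = (-11*N)*p - 4 = -11*N*p - 4 = -4 - 11*N*p)
j(Q, g) = (g + (2 + g)²)/(2*Q) (j(Q, g) = (g + (2 + g)²)/((2*Q)) = (g + (2 + g)²)*(1/(2*Q)) = (g + (2 + g)²)/(2*Q))
j(7, -1)*(v(-7, H(5, 1)) - 80) = ((½)*(-1 + (2 - 1)²)/7)*((-4 - 11*(-7)*1) - 80) = ((½)*(⅐)*(-1 + 1²))*((-4 + 77) - 80) = ((½)*(⅐)*(-1 + 1))*(73 - 80) = ((½)*(⅐)*0)*(-7) = 0*(-7) = 0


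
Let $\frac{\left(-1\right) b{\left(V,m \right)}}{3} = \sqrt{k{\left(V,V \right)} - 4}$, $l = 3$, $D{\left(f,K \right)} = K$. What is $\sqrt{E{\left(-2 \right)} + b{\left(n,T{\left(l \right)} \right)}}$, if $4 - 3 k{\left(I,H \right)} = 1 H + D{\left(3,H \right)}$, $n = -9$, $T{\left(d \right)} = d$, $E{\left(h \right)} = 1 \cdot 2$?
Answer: $\sqrt{2 - \sqrt{30}} \approx 1.8647 i$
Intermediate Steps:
$E{\left(h \right)} = 2$
$k{\left(I,H \right)} = \frac{4}{3} - \frac{2 H}{3}$ ($k{\left(I,H \right)} = \frac{4}{3} - \frac{1 H + H}{3} = \frac{4}{3} - \frac{H + H}{3} = \frac{4}{3} - \frac{2 H}{3}$)
$b{\left(V,m \right)} = - 3 \sqrt{- \frac{8}{3} - \frac{2 V}{3}}$ ($b{\left(V,m \right)} = - 3 \sqrt{\left(\frac{4}{3} - \frac{2 V}{3}\right) - 4} = - 3 \sqrt{- \frac{8}{3} - \frac{2 V}{3}}$)
$\sqrt{E{\left(-2 \right)} + b{\left(n,T{\left(l \right)} \right)}} = \sqrt{2 - \sqrt{-24 - -54}} = \sqrt{2 - \sqrt{-24 + 54}} = \sqrt{2 - \sqrt{30}}$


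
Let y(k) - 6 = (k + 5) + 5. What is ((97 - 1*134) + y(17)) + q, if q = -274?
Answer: -278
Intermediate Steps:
y(k) = 16 + k (y(k) = 6 + ((k + 5) + 5) = 6 + ((5 + k) + 5) = 6 + (10 + k) = 16 + k)
((97 - 1*134) + y(17)) + q = ((97 - 1*134) + (16 + 17)) - 274 = ((97 - 134) + 33) - 274 = (-37 + 33) - 274 = -4 - 274 = -278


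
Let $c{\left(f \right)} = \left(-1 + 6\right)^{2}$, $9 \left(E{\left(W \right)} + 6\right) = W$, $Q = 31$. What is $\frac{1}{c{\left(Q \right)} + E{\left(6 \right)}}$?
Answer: $\frac{3}{59} \approx 0.050847$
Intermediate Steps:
$E{\left(W \right)} = -6 + \frac{W}{9}$
$c{\left(f \right)} = 25$ ($c{\left(f \right)} = 5^{2} = 25$)
$\frac{1}{c{\left(Q \right)} + E{\left(6 \right)}} = \frac{1}{25 + \left(-6 + \frac{1}{9} \cdot 6\right)} = \frac{1}{25 + \left(-6 + \frac{2}{3}\right)} = \frac{1}{25 - \frac{16}{3}} = \frac{1}{\frac{59}{3}} = \frac{3}{59}$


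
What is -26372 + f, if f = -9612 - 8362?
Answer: -44346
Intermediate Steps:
f = -17974
-26372 + f = -26372 - 17974 = -44346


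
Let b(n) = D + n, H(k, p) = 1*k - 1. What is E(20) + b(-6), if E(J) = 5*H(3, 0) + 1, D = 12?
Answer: 17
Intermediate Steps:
H(k, p) = -1 + k (H(k, p) = k - 1 = -1 + k)
E(J) = 11 (E(J) = 5*(-1 + 3) + 1 = 5*2 + 1 = 10 + 1 = 11)
b(n) = 12 + n
E(20) + b(-6) = 11 + (12 - 6) = 11 + 6 = 17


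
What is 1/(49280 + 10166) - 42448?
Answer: -2523363807/59446 ≈ -42448.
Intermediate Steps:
1/(49280 + 10166) - 42448 = 1/59446 - 42448 = -2523363807/59446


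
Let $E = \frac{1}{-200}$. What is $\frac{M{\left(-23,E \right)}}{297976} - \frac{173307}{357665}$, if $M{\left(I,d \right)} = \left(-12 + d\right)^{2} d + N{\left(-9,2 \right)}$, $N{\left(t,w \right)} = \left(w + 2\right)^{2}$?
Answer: $- \frac{11802482680101419}{24360133952000000} \approx -0.4845$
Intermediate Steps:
$E = - \frac{1}{200} \approx -0.005$
$N{\left(t,w \right)} = \left(2 + w\right)^{2}$
$M{\left(I,d \right)} = 16 + d \left(-12 + d\right)^{2}$ ($M{\left(I,d \right)} = \left(-12 + d\right)^{2} d + \left(2 + 2\right)^{2} = d \left(-12 + d\right)^{2} + 4^{2} = d \left(-12 + d\right)^{2} + 16 = 16 + d \left(-12 + d\right)^{2}$)
$\frac{M{\left(-23,E \right)}}{297976} - \frac{173307}{357665} = \frac{16 - \frac{\left(-12 - \frac{1}{200}\right)^{2}}{200}}{297976} - \frac{173307}{357665} = \left(16 - \frac{\left(- \frac{2401}{200}\right)^{2}}{200}\right) \frac{1}{297976} - \frac{173307}{357665} = \left(16 - \frac{5764801}{8000000}\right) \frac{1}{297976} - \frac{173307}{357665} = \frac{122235199}{8000000} \cdot \frac{1}{297976} - \frac{173307}{357665} = \frac{122235199}{2383808000000} - \frac{173307}{357665} = - \frac{11802482680101419}{24360133952000000}$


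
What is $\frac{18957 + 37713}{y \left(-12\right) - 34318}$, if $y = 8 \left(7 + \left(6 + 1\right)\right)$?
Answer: $- \frac{28335}{17831} \approx -1.5891$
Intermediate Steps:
$y = 112$ ($y = 8 \left(7 + 7\right) = 8 \cdot 14 = 112$)
$\frac{18957 + 37713}{y \left(-12\right) - 34318} = \frac{18957 + 37713}{112 \left(-12\right) - 34318} = \frac{56670}{-1344 - 34318} = \frac{56670}{-35662} = 56670 \left(- \frac{1}{35662}\right) = - \frac{28335}{17831}$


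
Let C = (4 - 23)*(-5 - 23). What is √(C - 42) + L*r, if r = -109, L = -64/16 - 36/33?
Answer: 6104/11 + 7*√10 ≈ 577.04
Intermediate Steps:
C = 532 (C = -19*(-28) = 532)
L = -56/11 (L = -64*1/16 - 36*1/33 = -4 - 12/11 = -56/11 ≈ -5.0909)
√(C - 42) + L*r = √(532 - 42) - 56/11*(-109) = √490 + 6104/11 = 7*√10 + 6104/11 = 6104/11 + 7*√10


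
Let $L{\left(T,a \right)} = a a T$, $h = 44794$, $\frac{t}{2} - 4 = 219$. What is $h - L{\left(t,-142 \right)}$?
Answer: $-8948350$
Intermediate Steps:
$t = 446$ ($t = 8 + 2 \cdot 219 = 8 + 438 = 446$)
$L{\left(T,a \right)} = T a^{2}$ ($L{\left(T,a \right)} = a^{2} T = T a^{2}$)
$h - L{\left(t,-142 \right)} = 44794 - 446 \left(-142\right)^{2} = 44794 - 446 \cdot 20164 = 44794 - 8993144 = -8948350$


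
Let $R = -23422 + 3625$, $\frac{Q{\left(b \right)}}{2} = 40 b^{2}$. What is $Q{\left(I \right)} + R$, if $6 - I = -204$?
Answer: $3508203$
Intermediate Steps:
$I = 210$ ($I = 6 - -204 = 6 + 204 = 210$)
$Q{\left(b \right)} = 80 b^{2}$ ($Q{\left(b \right)} = 2 \cdot 40 b^{2} = 80 b^{2}$)
$R = -19797$
$Q{\left(I \right)} + R = 80 \cdot 210^{2} - 19797 = 80 \cdot 44100 - 19797 = 3528000 - 19797 = 3508203$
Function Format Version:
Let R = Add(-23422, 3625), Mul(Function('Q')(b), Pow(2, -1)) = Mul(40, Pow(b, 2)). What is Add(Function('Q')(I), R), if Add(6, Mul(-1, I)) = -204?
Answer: 3508203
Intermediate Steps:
I = 210 (I = Add(6, Mul(-1, -204)) = Add(6, 204) = 210)
Function('Q')(b) = Mul(80, Pow(b, 2)) (Function('Q')(b) = Mul(2, Mul(40, Pow(b, 2))) = Mul(80, Pow(b, 2)))
R = -19797
Add(Function('Q')(I), R) = Add(Mul(80, Pow(210, 2)), -19797) = Add(Mul(80, 44100), -19797) = Add(3528000, -19797) = 3508203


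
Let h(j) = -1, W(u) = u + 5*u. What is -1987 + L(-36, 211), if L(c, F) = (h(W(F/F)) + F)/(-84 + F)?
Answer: -252139/127 ≈ -1985.3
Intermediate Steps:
W(u) = 6*u
L(c, F) = (-1 + F)/(-84 + F)
-1987 + L(-36, 211) = -1987 + (-1 + 211)/(-84 + 211) = -1987 + 210/127 = -252139/127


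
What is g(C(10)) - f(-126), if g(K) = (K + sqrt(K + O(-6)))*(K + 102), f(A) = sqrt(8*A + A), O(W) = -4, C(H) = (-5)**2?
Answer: 3175 + 127*sqrt(21) - 9*I*sqrt(14) ≈ 3757.0 - 33.675*I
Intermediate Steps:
C(H) = 25
f(A) = 3*sqrt(A) (f(A) = sqrt(9*A) = 3*sqrt(A))
g(K) = (102 + K)*(K + sqrt(-4 + K)) (g(K) = (K + sqrt(K - 4))*(K + 102) = (K + sqrt(-4 + K))*(102 + K) = (102 + K)*(K + sqrt(-4 + K)))
g(C(10)) - f(-126) = (25**2 + 102*25 + 102*sqrt(-4 + 25) + 25*sqrt(-4 + 25)) - 3*sqrt(-126) = (625 + 2550 + 102*sqrt(21) + 25*sqrt(21)) - 3*3*I*sqrt(14) = (3175 + 127*sqrt(21)) - 9*I*sqrt(14) = 3175 + 127*sqrt(21) - 9*I*sqrt(14)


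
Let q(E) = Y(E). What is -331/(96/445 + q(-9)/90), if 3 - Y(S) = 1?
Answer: -1325655/953 ≈ -1391.0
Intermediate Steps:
Y(S) = 2 (Y(S) = 3 - 1*1 = 3 - 1 = 2)
q(E) = 2
-331/(96/445 + q(-9)/90) = -331/(96/445 + 2/90) = -331/(96*(1/445) + 2*(1/90)) = -331/(96/445 + 1/45) = -331/953/4005 = -331*4005/953 = -1325655/953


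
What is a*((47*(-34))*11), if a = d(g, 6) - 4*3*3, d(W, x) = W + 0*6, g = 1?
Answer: 615230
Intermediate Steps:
d(W, x) = W (d(W, x) = W + 0 = W)
a = -35 (a = 1 - 4*3*3 = 1 - 12*3 = 1 - 36 = -35)
a*((47*(-34))*11) = -35*47*(-34)*11 = -(-55930)*11 = -35*(-17578) = 615230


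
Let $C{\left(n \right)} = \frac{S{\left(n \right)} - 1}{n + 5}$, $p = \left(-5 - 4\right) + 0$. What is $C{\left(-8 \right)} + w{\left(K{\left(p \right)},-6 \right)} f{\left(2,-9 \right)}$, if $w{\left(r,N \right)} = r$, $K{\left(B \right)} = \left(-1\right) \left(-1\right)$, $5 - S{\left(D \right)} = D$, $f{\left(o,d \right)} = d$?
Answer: $-13$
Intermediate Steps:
$S{\left(D \right)} = 5 - D$
$p = -9$ ($p = -9 + 0 = -9$)
$K{\left(B \right)} = 1$
$C{\left(n \right)} = \frac{4 - n}{5 + n}$ ($C{\left(n \right)} = \frac{\left(5 - n\right) - 1}{n + 5} = \frac{4 - n}{5 + n}$)
$C{\left(-8 \right)} + w{\left(K{\left(p \right)},-6 \right)} f{\left(2,-9 \right)} = \frac{4 - -8}{5 - 8} + 1 \left(-9\right) = \frac{4 + 8}{-3} - 9 = \left(- \frac{1}{3}\right) 12 - 9 = -4 - 9 = -13$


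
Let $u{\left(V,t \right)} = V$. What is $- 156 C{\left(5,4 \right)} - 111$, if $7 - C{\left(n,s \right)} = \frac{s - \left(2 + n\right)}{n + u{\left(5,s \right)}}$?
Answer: $- \frac{6249}{5} \approx -1249.8$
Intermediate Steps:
$C{\left(n,s \right)} = 7 - \frac{-2 + s - n}{5 + n}$ ($C{\left(n,s \right)} = 7 - \frac{s - \left(2 + n\right)}{n + 5} = 7 - \frac{-2 + s - n}{5 + n}$)
$- 156 C{\left(5,4 \right)} - 111 = - 156 \frac{37 - 4 + 8 \cdot 5}{5 + 5} - 111 = - 156 \frac{37 - 4 + 40}{10} - 111 = - 156 \cdot \frac{1}{10} \cdot 73 - 111 = \left(-156\right) \frac{73}{10} - 111 = - \frac{5694}{5} - 111 = - \frac{6249}{5}$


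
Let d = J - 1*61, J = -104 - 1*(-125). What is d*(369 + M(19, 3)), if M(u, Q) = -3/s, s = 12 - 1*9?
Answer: -14720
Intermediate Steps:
s = 3 (s = 12 - 9 = 3)
J = 21 (J = -104 + 125 = 21)
M(u, Q) = -1 (M(u, Q) = -3/3 = -3*1/3 = -1)
d = -40 (d = 21 - 1*61 = 21 - 61 = -40)
d*(369 + M(19, 3)) = -40*(369 - 1) = -40*368 = -14720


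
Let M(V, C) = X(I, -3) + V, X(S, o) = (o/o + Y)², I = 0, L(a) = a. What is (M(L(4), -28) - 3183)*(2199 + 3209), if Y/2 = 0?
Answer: -17186624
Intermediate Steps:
Y = 0 (Y = 2*0 = 0)
X(S, o) = 1 (X(S, o) = (o/o + 0)² = (1 + 0)² = 1² = 1)
M(V, C) = 1 + V
(M(L(4), -28) - 3183)*(2199 + 3209) = ((1 + 4) - 3183)*(2199 + 3209) = (5 - 3183)*5408 = -3178*5408 = -17186624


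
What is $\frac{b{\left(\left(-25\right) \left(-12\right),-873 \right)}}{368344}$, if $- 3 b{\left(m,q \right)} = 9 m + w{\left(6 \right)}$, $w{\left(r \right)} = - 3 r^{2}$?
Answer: $- \frac{108}{46043} \approx -0.0023456$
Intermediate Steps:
$b{\left(m,q \right)} = 36 - 3 m$ ($b{\left(m,q \right)} = - \frac{9 m - 3 \cdot 6^{2}}{3} = - \frac{9 m - 108}{3} = - \frac{-108 + 9 m}{3} = 36 - 3 m$)
$\frac{b{\left(\left(-25\right) \left(-12\right),-873 \right)}}{368344} = \frac{36 - 3 \left(\left(-25\right) \left(-12\right)\right)}{368344} = \left(36 - 900\right) \frac{1}{368344} = \left(-864\right) \frac{1}{368344} = - \frac{108}{46043}$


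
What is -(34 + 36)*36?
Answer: -2520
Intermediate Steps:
-(34 + 36)*36 = -70*36 = -1*2520 = -2520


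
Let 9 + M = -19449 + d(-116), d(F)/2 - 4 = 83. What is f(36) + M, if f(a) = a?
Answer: -19248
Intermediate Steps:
d(F) = 174 (d(F) = 8 + 2*83 = 8 + 166 = 174)
M = -19284 (M = -9 + (-19449 + 174) = -9 - 19275 = -19284)
f(36) + M = 36 - 19284 = -19248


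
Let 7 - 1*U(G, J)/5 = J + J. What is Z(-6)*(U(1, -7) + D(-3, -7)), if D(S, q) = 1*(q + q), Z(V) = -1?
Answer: -91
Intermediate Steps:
U(G, J) = 35 - 10*J (U(G, J) = 35 - 5*(J + J) = 35 - 10*J)
D(S, q) = 2*q (D(S, q) = 1*(2*q) = 2*q)
Z(-6)*(U(1, -7) + D(-3, -7)) = -((35 - 10*(-7)) + 2*(-7)) = -((35 + 70) - 14) = -(105 - 14) = -1*91 = -91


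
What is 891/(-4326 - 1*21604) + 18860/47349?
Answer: 446851841/1227759570 ≈ 0.36396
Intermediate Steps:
891/(-4326 - 1*21604) + 18860/47349 = 891/(-4326 - 21604) + 18860*(1/47349) = 891/(-25930) + 18860/47349 = 891*(-1/25930) + 18860/47349 = -891/25930 + 18860/47349 = 446851841/1227759570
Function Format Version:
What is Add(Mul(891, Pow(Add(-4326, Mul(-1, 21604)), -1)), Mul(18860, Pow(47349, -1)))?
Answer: Rational(446851841, 1227759570) ≈ 0.36396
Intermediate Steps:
Add(Mul(891, Pow(Add(-4326, Mul(-1, 21604)), -1)), Mul(18860, Pow(47349, -1))) = Add(Mul(891, Pow(Add(-4326, -21604), -1)), Mul(18860, Rational(1, 47349))) = Add(Mul(891, Pow(-25930, -1)), Rational(18860, 47349)) = Add(Mul(891, Rational(-1, 25930)), Rational(18860, 47349)) = Add(Rational(-891, 25930), Rational(18860, 47349)) = Rational(446851841, 1227759570)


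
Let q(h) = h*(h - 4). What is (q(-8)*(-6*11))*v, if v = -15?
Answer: 95040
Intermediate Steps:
q(h) = h*(-4 + h)
(q(-8)*(-6*11))*v = ((-8*(-4 - 8))*(-6*11))*(-15) = (-8*(-12)*(-66))*(-15) = (96*(-66))*(-15) = -6336*(-15) = 95040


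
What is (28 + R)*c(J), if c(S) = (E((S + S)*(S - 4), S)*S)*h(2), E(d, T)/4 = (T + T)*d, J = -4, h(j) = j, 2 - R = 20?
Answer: 163840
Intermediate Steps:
R = -18 (R = 2 - 1*20 = 2 - 20 = -18)
E(d, T) = 8*T*d (E(d, T) = 4*((T + T)*d) = 4*((2*T)*d) = 4*(2*T*d) = 8*T*d)
c(S) = 32*S³*(-4 + S) (c(S) = ((8*S*((S + S)*(S - 4)))*S)*2 = ((8*S*((2*S)*(-4 + S)))*S)*2 = ((8*S*(2*S*(-4 + S)))*S)*2 = ((16*S²*(-4 + S))*S)*2 = (16*S³*(-4 + S))*2 = 32*S³*(-4 + S))
(28 + R)*c(J) = (28 - 18)*(32*(-4)³*(-4 - 4)) = 10*(32*(-64)*(-8)) = 10*16384 = 163840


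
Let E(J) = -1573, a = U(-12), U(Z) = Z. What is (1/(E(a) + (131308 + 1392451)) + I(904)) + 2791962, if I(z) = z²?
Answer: 5493840223109/1522186 ≈ 3.6092e+6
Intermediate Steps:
a = -12
(1/(E(a) + (131308 + 1392451)) + I(904)) + 2791962 = (1/(-1573 + (131308 + 1392451)) + 904²) + 2791962 = (1/(-1573 + 1523759) + 817216) + 2791962 = (1/1522186 + 817216) + 2791962 = 1243954754177/1522186 + 2791962 = 5493840223109/1522186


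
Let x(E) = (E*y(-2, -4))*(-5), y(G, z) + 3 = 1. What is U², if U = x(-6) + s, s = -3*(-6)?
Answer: 1764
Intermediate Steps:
y(G, z) = -2 (y(G, z) = -3 + 1 = -2)
x(E) = 10*E (x(E) = (E*(-2))*(-5) = -2*E*(-5) = 10*E)
s = 18
U = -42 (U = 10*(-6) + 18 = -60 + 18 = -42)
U² = (-42)² = 1764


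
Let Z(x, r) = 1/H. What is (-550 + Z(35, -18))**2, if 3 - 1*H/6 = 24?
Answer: 4802628601/15876 ≈ 3.0251e+5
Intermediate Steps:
H = -126 (H = 18 - 6*24 = 18 - 144 = -126)
Z(x, r) = -1/126 (Z(x, r) = 1/(-126) = -1/126)
(-550 + Z(35, -18))**2 = (-550 - 1/126)**2 = (-69301/126)**2 = 4802628601/15876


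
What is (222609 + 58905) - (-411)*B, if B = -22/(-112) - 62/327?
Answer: 1718378581/6104 ≈ 2.8152e+5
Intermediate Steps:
B = 125/18312 (B = -22*(-1/112) - 62*1/327 = 11/56 - 62/327 = 125/18312 ≈ 0.0068261)
(222609 + 58905) - (-411)*B = (222609 + 58905) - (-411)*125/18312 = 281514 - 1*(-17125/6104) = 281514 + 17125/6104 = 1718378581/6104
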